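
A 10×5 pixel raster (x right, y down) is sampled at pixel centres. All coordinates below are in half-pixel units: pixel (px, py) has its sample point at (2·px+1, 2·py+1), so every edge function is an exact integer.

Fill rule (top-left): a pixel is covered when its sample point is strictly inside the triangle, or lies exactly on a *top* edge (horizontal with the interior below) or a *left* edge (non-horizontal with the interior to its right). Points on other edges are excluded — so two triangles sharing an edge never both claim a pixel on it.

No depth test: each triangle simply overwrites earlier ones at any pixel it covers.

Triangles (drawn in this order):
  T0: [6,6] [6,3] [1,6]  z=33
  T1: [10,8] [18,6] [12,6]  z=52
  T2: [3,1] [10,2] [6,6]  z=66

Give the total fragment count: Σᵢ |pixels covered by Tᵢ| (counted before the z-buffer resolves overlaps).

T0:
  2·area = 15  (B↔C swapped to make it positive)
  edge (6, 6)→(1, 6): d=(-5,0) right/bottom  bias=-1
  edge (1, 6)→(6, 3): d=(5,-3) top-left  bias=+0
  edge (6, 3)→(6, 6): d=(0,3) right/bottom  bias=-1
    (1,2)@(3, 5): e=[5,1,9] → X
    (2,2)@(5, 5): e=[5,7,3] → X
    (3,2)@(7, 5): e=[5,13,-3] → .
    (1,3)@(3, 7): e=[-5,11,9] → .
    (2,3)@(5, 7): e=[-5,17,3] → .
  covered (2 px):
    . . . . . . . . . .
    . . . . . . . . . .
    . X X . . . . . . .
    . . . . . . . . . .
    . . . . . . . . . .
T1:
  2·area = 12  (B↔C swapped to make it positive)
  edge (10, 8)→(12, 6): d=(2,-2) top-left  bias=+0
  edge (12, 6)→(18, 6): d=(6,0) top-left  bias=+0
  edge (18, 6)→(10, 8): d=(-8,2) right/bottom  bias=-1
    (8,0)@(17, 1): e=[0,-30,42] → .  [on edge]
    (7,1)@(15, 3): e=[0,-18,30] → .  [on edge]
    (6,2)@(13, 5): e=[0,-6,18] → .  [on edge]
    (5,3)@(11, 7): e=[0,6,6] → X  [on edge]
    (6,3)@(13, 7): e=[4,6,2] → X
    (7,3)@(15, 7): e=[8,6,-2] → .
    (4,4)@(9, 9): e=[0,18,-6] → .  [on edge]
    (5,4)@(11, 9): e=[4,18,-10] → .
    (6,4)@(13, 9): e=[8,18,-14] → .
  covered (2 px):
    . . . . . . . . . .
    . . . . . . . . . .
    . . . . . . . . . .
    . . . . . X X . . .
    . . . . . . . . . .
T2:
  2·area = 32
  edge (3, 1)→(10, 2): d=(7,1) right/bottom  bias=-1
  edge (10, 2)→(6, 6): d=(-4,4) right/bottom  bias=-1
  edge (6, 6)→(3, 1): d=(-3,-5) top-left  bias=+0
    (1,0)@(3, 1): e=[0,32,0] → .  [on edge]
    (5,0)@(11, 1): e=[-8,0,40] → .  [on edge]
    (2,1)@(5, 3): e=[12,16,4] → X
    (3,1)@(7, 3): e=[10,8,14] → X
    (4,1)@(9, 3): e=[8,0,24] → .  [on edge]
    (8,1)@(17, 3): e=[0,-32,64] → .  [on edge]
    (2,2)@(5, 5): e=[26,8,-2] → .
    (3,2)@(7, 5): e=[24,0,8] → .  [on edge]
    (2,3)@(5, 7): e=[40,0,-8] → .  [on edge]
    (1,4)@(3, 9): e=[56,0,-24] → .  [on edge]
  covered (2 px):
    . . . . . . . . . .
    . . X X . . . . . .
    . . . . . . . . . .
    . . . . . . . . . .
    . . . . . . . . . .

Answer: 6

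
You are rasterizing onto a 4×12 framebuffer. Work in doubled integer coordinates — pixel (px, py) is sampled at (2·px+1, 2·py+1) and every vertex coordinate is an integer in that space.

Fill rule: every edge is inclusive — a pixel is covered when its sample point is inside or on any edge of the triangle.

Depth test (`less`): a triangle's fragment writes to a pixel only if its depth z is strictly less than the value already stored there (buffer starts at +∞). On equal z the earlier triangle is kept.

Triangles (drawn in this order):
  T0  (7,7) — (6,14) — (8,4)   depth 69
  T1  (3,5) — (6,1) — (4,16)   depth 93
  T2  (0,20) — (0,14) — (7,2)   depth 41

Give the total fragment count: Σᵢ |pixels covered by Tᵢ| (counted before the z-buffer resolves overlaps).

T0:
  2·area = 4  (B↔C swapped to make it positive)
  edge (7, 7)→(8, 4): d=(1,-3) inclusive
  edge (8, 4)→(6, 14): d=(-2,10) inclusive
  edge (6, 14)→(7, 7): d=(1,-7) inclusive
    (3,3)@(7, 7): e=[0,4,0] → #  [on edge]
    (3,4)@(7, 9): e=[2,0,2] → #  [on edge]
    (3,5)@(7, 11): e=[4,-4,4] → ·
    (2,6)@(5, 13): e=[0,12,-8] → ·  [on edge]
    (1,9)@(3, 19): e=[0,20,-16] → ·  [on edge]
    (2,9)@(5, 19): e=[6,0,-2] → ·  [on edge]
    (2,10)@(5, 21): e=[8,-4,0] → ·  [on edge]
  covered (2 px):
    · · · ·
    · · · ·
    · · · ·
    · · · #
    · · · #
    · · · ·
    · · · ·
    · · · ·
    · · · ·
    · · · ·
    · · · ·
    · · · ·
T1:
  2·area = 37
  edge (3, 5)→(6, 1): d=(3,-4) inclusive
  edge (6, 1)→(4, 16): d=(-2,15) inclusive
  edge (4, 16)→(3, 5): d=(-1,-11) inclusive
    (2,1)@(5, 3): e=[2,11,24] → #
    (3,1)@(7, 3): e=[10,-19,46] → ·
    (1,2)@(3, 5): e=[0,37,0] → #  [on edge]
    (3,2)@(7, 5): e=[16,-23,44] → ·
    (1,3)@(3, 7): e=[6,33,-2] → ·
    (2,3)@(5, 7): e=[14,3,20] → #
    (3,3)@(7, 7): e=[22,-27,42] → ·
    (2,4)@(5, 9): e=[20,-1,18] → ·
  covered (4 px):
    · · · ·
    · · # ·
    · # # ·
    · · # ·
    · · · ·
    · · · ·
    · · · ·
    · · · ·
    · · · ·
    · · · ·
    · · · ·
    · · · ·
T2:
  2·area = 42
  edge (0, 20)→(0, 14): d=(0,-6) inclusive
  edge (0, 14)→(7, 2): d=(7,-12) inclusive
  edge (7, 2)→(0, 20): d=(-7,18) inclusive
    (2,3)@(5, 7): e=[30,11,1] → #
    (3,3)@(7, 7): e=[42,35,-35] → ·
    (1,4)@(3, 9): e=[18,1,23] → #
    (2,4)@(5, 9): e=[30,25,-13] → ·
    (1,5)@(3, 11): e=[18,15,9] → #
    (2,5)@(5, 11): e=[30,39,-27] → ·
    (0,6)@(1, 13): e=[6,5,31] → #
    (1,6)@(3, 13): e=[18,29,-5] → ·
    (0,7)@(1, 15): e=[6,19,17] → #
    (1,7)@(3, 15): e=[18,43,-19] → ·
    (0,8)@(1, 17): e=[6,33,3] → #
    (1,8)@(3, 17): e=[18,57,-33] → ·
  covered (6 px):
    · · · ·
    · · · ·
    · · · ·
    · · # ·
    · # · ·
    · # · ·
    # · · ·
    # · · ·
    # · · ·
    · · · ·
    · · · ·
    · · · ·

Result: 12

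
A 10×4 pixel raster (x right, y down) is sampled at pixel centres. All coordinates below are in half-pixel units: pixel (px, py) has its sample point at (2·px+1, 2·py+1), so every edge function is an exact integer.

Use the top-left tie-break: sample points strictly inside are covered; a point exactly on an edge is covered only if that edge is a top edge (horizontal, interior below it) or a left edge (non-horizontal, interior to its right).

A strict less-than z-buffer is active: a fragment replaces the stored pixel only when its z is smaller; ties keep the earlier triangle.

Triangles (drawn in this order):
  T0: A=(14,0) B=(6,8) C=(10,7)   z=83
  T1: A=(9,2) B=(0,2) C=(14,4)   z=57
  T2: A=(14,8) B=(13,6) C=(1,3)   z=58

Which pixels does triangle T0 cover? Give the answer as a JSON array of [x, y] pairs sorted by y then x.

T0:
  2·area = 24  (B↔C swapped to make it positive)
  edge (14, 0)→(10, 7): d=(-4,7) right/bottom  bias=-1
  edge (10, 7)→(6, 8): d=(-4,1) right/bottom  bias=-1
  edge (6, 8)→(14, 0): d=(8,-8) top-left  bias=+0
    (6,0)@(13, 1): e=[3,21,0] → #  [on edge]
    (7,0)@(15, 1): e=[-11,19,16] → ·
    (5,1)@(11, 3): e=[9,15,0] → #  [on edge]
    (6,1)@(13, 3): e=[-5,13,16] → ·
    (4,2)@(9, 5): e=[15,9,0] → #  [on edge]
    (6,2)@(13, 5): e=[-13,5,32] → ·
    (3,3)@(7, 7): e=[21,3,0] → #  [on edge]
    (5,3)@(11, 7): e=[-7,-1,32] → ·
  covered (6 px):
    · · · · · · # · · ·
    · · · · · # · · · ·
    · · · · # # · · · ·
    · · · # # · · · · ·
T1:
  2·area = 18  (B↔C swapped to make it positive)
  edge (9, 2)→(14, 4): d=(5,2) right/bottom  bias=-1
  edge (14, 4)→(0, 2): d=(-14,-2) top-left  bias=+0
  edge (0, 2)→(9, 2): d=(9,0) top-left  bias=+0
    (3,1)@(7, 3): e=[9,0,9] → #  [on edge]
    (4,1)@(9, 3): e=[5,4,9] → #
    (5,1)@(11, 3): e=[1,8,9] → #
    (6,1)@(13, 3): e=[-3,12,9] → ·
    (3,2)@(7, 5): e=[19,-28,27] → ·
    (4,2)@(9, 5): e=[15,-24,27] → ·
    (5,2)@(11, 5): e=[11,-20,27] → ·
  covered (3 px):
    · · · · · · · · · ·
    · · · # # # · · · ·
    · · · · · · · · · ·
    · · · · · · · · · ·
T2:
  2·area = 21  (B↔C swapped to make it positive)
  edge (14, 8)→(1, 3): d=(-13,-5) top-left  bias=+0
  edge (1, 3)→(13, 6): d=(12,3) right/bottom  bias=-1
  edge (13, 6)→(14, 8): d=(1,2) right/bottom  bias=-1
    (0,1)@(1, 3): e=[0,0,21] → ·  [on edge]
    (3,2)@(7, 5): e=[4,6,11] → #
    (4,2)@(9, 5): e=[14,0,7] → ·  [on edge]
    (3,3)@(7, 7): e=[-22,30,13] → ·
    (6,3)@(13, 7): e=[8,12,1] → #
    (7,3)@(15, 7): e=[18,6,-3] → ·
    (8,3)@(17, 7): e=[28,0,-7] → ·  [on edge]
  covered (2 px):
    · · · · · · · · · ·
    · · · · · · · · · ·
    · · · # · · · · · ·
    · · · · · · # · · ·

Final: [[6,0],[5,1],[4,2],[5,2],[3,3],[4,3]]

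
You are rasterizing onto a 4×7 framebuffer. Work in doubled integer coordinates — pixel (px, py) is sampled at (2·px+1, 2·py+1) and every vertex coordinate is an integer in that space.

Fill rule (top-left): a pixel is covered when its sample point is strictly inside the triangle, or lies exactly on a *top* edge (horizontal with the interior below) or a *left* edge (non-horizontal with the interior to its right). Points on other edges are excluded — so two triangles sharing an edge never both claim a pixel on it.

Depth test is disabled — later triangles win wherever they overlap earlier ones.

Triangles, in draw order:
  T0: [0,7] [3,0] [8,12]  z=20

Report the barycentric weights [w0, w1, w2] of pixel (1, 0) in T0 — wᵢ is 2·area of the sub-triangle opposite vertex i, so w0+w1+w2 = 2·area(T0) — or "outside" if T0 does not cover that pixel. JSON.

T0:
  2·area = 71
  edge (0, 7)→(3, 0): d=(3,-7) top-left  bias=+0
  edge (3, 0)→(8, 12): d=(5,12) right/bottom  bias=-1
  edge (8, 12)→(0, 7): d=(-8,-5) top-left  bias=+0
    (1,0)@(3, 1): e=[3,5,63] → X
    (2,0)@(5, 1): e=[17,-19,73] → .
    (1,1)@(3, 3): e=[9,15,47] → X
    (2,1)@(5, 3): e=[23,-9,57] → .
    (0,2)@(1, 5): e=[1,49,21] → X
    (2,2)@(5, 5): e=[29,1,41] → X
    (3,2)@(7, 5): e=[43,-23,51] → .
    (0,3)@(1, 7): e=[7,59,5] → X
    (3,3)@(7, 7): e=[49,-13,35] → .
    (0,4)@(1, 9): e=[13,69,-11] → .
    (1,4)@(3, 9): e=[27,45,-1] → .
    (2,4)@(5, 9): e=[41,21,9] → X
  covered (10 px):
    . X . .
    . X . .
    X X X .
    X X X .
    . . X .
    . . . X
    . . . .

Answer: [5,63,3]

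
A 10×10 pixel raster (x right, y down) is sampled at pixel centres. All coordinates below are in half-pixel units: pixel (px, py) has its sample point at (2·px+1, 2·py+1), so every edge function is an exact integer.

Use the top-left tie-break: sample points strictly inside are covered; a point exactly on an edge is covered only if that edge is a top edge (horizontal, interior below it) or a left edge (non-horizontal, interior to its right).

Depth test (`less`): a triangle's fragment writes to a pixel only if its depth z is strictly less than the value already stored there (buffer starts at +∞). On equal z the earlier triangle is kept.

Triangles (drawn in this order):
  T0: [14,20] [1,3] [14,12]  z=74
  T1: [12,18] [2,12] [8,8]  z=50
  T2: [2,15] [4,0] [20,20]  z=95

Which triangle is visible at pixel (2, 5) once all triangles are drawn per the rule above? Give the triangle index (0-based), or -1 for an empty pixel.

T0:
  2·area = 104
  edge (14, 20)→(1, 3): d=(-13,-17) top-left  bias=+0
  edge (1, 3)→(14, 12): d=(13,9) right/bottom  bias=-1
  edge (14, 12)→(14, 20): d=(0,8) right/bottom  bias=-1
    (0,1)@(1, 3): e=[0,0,104] → .  [on edge]
    (1,2)@(3, 5): e=[8,8,88] → X
    (2,2)@(5, 5): e=[42,-10,72] → .
    (1,3)@(3, 7): e=[-18,34,88] → .
    (2,3)@(5, 7): e=[16,16,72] → X
    (3,3)@(7, 7): e=[50,-2,56] → .
    (2,4)@(5, 9): e=[-10,42,72] → .
    (3,4)@(7, 9): e=[24,24,56] → X
    (4,4)@(9, 9): e=[58,6,40] → X
    (5,4)@(11, 9): e=[92,-12,24] → .
    (3,5)@(7, 11): e=[-2,50,56] → .
    (4,5)@(9, 11): e=[32,32,40] → X
  covered (12 px):
    . . . . . . . . . .
    . . . . . . . . . .
    . X . . . . . . . .
    . . X . . . . . . .
    . . . X X . . . . .
    . . . . X X . . . .
    . . . . X X X . . .
    . . . . . X X . . .
    . . . . . . X . . .
    . . . . . . . . . .
T1:
  2·area = 76
  edge (12, 18)→(2, 12): d=(-10,-6) top-left  bias=+0
  edge (2, 12)→(8, 8): d=(6,-4) top-left  bias=+0
  edge (8, 8)→(12, 18): d=(4,10) right/bottom  bias=-1
    (3,4)@(7, 9): e=[60,2,14] → X
    (4,4)@(9, 9): e=[72,10,-6] → .
    (2,5)@(5, 11): e=[28,6,42] → X
    (4,5)@(9, 11): e=[52,22,2] → X
    (5,5)@(11, 11): e=[64,30,-18] → .
    (2,6)@(5, 13): e=[8,18,50] → X
    (5,6)@(11, 13): e=[44,42,-10] → .
    (2,7)@(5, 15): e=[-12,30,58] → .
    (3,7)@(7, 15): e=[0,38,38] → X  [on edge]
    (5,7)@(11, 15): e=[24,54,-2] → .
    (3,8)@(7, 17): e=[-20,50,46] → .
    (4,8)@(9, 17): e=[-8,58,26] → .
  covered (10 px):
    . . . . . . . . . .
    . . . . . . . . . .
    . . . . . . . . . .
    . . . . . . . . . .
    . . . X . . . . . .
    . . X X X . . . . .
    . . X X X . . . . .
    . . . X X . . . . .
    . . . . . X . . . .
    . . . . . . . . . .
T2:
  2·area = 280
  edge (2, 15)→(4, 0): d=(2,-15) top-left  bias=+0
  edge (4, 0)→(20, 20): d=(16,20) right/bottom  bias=-1
  edge (20, 20)→(2, 15): d=(-18,-5) top-left  bias=+0
    (2,1)@(5, 3): e=[21,28,231] → X
    (3,1)@(7, 3): e=[51,-12,241] → .
    (2,2)@(5, 5): e=[25,60,195] → X
    (3,2)@(7, 5): e=[55,20,205] → X
    (4,2)@(9, 5): e=[85,-20,215] → .
    (2,3)@(5, 7): e=[29,92,159] → X
    (4,3)@(9, 7): e=[89,12,179] → X
    (5,3)@(11, 7): e=[119,-28,189] → .
    (1,4)@(3, 9): e=[3,164,113] → X
    (5,4)@(11, 9): e=[123,4,153] → X
    (6,4)@(13, 9): e=[153,-36,163] → .
    (1,5)@(3, 11): e=[7,196,77] → X
  covered (35 px):
    . . . . . . . . . .
    . . X . . . . . . .
    . . X X . . . . . .
    . . X X X . . . . .
    . X X X X X . . . .
    . X X X X X . . . .
    . X X X X X X . . .
    . X X X X X X X . .
    . . . . . X X X X .
    . . . . . . . . X X

Z-buffer (winner per pixel, '.' = empty):
  . . . . . . . . . .
  . . 2 . . . . . . .
  . 0 2 2 . . . . . .
  . . 0 2 2 . . . . .
  . 2 2 1 0 2 . . . .
  . 2 1 1 1 0 . . . .
  . 2 1 1 1 0 0 . . .
  . 2 2 1 1 0 0 2 . .
  . . . . . 1 0 2 2 .
  . . . . . . . . 2 2

Answer: 1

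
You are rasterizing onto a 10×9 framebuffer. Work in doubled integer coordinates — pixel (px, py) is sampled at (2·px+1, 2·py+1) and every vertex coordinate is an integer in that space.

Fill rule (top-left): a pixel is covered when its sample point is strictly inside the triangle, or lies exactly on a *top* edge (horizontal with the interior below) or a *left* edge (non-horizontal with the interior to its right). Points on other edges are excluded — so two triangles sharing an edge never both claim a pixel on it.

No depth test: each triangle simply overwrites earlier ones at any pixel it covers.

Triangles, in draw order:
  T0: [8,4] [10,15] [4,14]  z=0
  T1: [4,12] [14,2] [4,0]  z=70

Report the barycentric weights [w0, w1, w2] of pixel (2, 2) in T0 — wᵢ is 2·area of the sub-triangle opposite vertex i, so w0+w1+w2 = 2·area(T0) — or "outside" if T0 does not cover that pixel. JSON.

T0:
  2·area = 64
  edge (8, 4)→(10, 15): d=(2,11) right/bottom  bias=-1
  edge (10, 15)→(4, 14): d=(-6,-1) top-left  bias=+0
  edge (4, 14)→(8, 4): d=(4,-10) top-left  bias=+0
    (3,3)@(7, 7): e=[17,45,2] → █
    (4,3)@(9, 7): e=[-5,47,22] → ·
    (3,4)@(7, 9): e=[21,33,10] → █
    (4,4)@(9, 9): e=[-1,35,30] → ·
    (3,5)@(7, 11): e=[25,21,18] → █
    (4,5)@(9, 11): e=[3,23,38] → █
    (5,5)@(11, 11): e=[-19,25,58] → ·
    (2,6)@(5, 13): e=[51,7,6] → █
    (5,6)@(11, 13): e=[-15,13,66] → ·
    (2,7)@(5, 15): e=[55,-5,14] → ·
    (3,7)@(7, 15): e=[33,-3,34] → ·
    (4,7)@(9, 15): e=[11,-1,54] → ·
  covered (7 px):
    · · · · · · · · · ·
    · · · · · · · · · ·
    · · · · · · · · · ·
    · · · █ · · · · · ·
    · · · █ · · · · · ·
    · · · █ █ · · · · ·
    · · █ █ █ · · · · ·
    · · · · · · · · · ·
    · · · · · · · · · ·
T1:
  2·area = 120  (B↔C swapped to make it positive)
  edge (4, 12)→(4, 0): d=(0,-12) top-left  bias=+0
  edge (4, 0)→(14, 2): d=(10,2) right/bottom  bias=-1
  edge (14, 2)→(4, 12): d=(-10,10) right/bottom  bias=-1
    (2,0)@(5, 1): e=[12,8,100] → █
    (3,0)@(7, 1): e=[36,4,80] → █
    (4,0)@(9, 1): e=[60,0,60] → ·  [on edge]
    (7,0)@(15, 1): e=[132,-12,0] → ·  [on edge]
    (2,1)@(5, 3): e=[12,28,80] → █
    (4,1)@(9, 3): e=[60,20,40] → █
    (5,1)@(11, 3): e=[84,16,20] → █
    (6,1)@(13, 3): e=[108,12,0] → ·  [on edge]
    (9,1)@(19, 3): e=[180,0,-60] → ·  [on edge]
    (2,2)@(5, 5): e=[12,48,60] → █
    (5,2)@(11, 5): e=[84,36,0] → ·  [on edge]
    (2,3)@(5, 7): e=[12,68,40] → █
    (4,3)@(9, 7): e=[60,60,0] → ·  [on edge]
    (3,4)@(7, 9): e=[36,84,0] → ·  [on edge]
    (2,5)@(5, 11): e=[12,108,0] → ·  [on edge]
    (1,6)@(3, 13): e=[-12,132,0] → ·  [on edge]
    (0,7)@(1, 15): e=[-36,156,0] → ·  [on edge]
  covered (12 px):
    · · █ █ · · · · · ·
    · · █ █ █ █ · · · ·
    · · █ █ █ · · · · ·
    · · █ █ · · · · · ·
    · · █ · · · · · · ·
    · · · · · · · · · ·
    · · · · · · · · · ·
    · · · · · · · · · ·
    · · · · · · · · · ·

Answer: "outside"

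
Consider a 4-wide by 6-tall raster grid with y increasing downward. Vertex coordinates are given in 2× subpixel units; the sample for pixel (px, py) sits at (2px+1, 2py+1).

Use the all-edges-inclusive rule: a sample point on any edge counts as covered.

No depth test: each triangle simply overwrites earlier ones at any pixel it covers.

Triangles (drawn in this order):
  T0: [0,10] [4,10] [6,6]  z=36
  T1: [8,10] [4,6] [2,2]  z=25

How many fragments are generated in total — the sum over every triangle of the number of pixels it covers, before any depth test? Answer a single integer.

T0:
  2·area = 16  (B↔C swapped to make it positive)
  edge (0, 10)→(6, 6): d=(6,-4) inclusive
  edge (6, 6)→(4, 10): d=(-2,4) inclusive
  edge (4, 10)→(0, 10): d=(-4,0) inclusive
    (2,3)@(5, 7): e=[2,2,12] → █
    (3,3)@(7, 7): e=[10,-6,12] → ·
    (1,4)@(3, 9): e=[6,6,4] → █
    (2,4)@(5, 9): e=[14,-2,4] → ·
    (1,5)@(3, 11): e=[18,2,-4] → ·
  covered (2 px):
    · · · ·
    · · · ·
    · · · ·
    · · █ ·
    · █ · ·
    · · · ·
T1:
  2·area = 8
  edge (8, 10)→(4, 6): d=(-4,-4) inclusive
  edge (4, 6)→(2, 2): d=(-2,-4) inclusive
  edge (2, 2)→(8, 10): d=(6,8) inclusive
    (0,1)@(1, 3): e=[0,-6,14] → ·  [on edge]
    (1,2)@(3, 5): e=[0,-2,10] → ·  [on edge]
    (2,3)@(5, 7): e=[0,2,6] → █  [on edge]
    (3,3)@(7, 7): e=[8,10,-10] → ·
    (2,4)@(5, 9): e=[-8,-2,18] → ·
    (3,4)@(7, 9): e=[0,6,2] → █  [on edge]
    (3,5)@(7, 11): e=[-8,2,14] → ·
  covered (2 px):
    · · · ·
    · · · ·
    · · · ·
    · · █ ·
    · · · █
    · · · ·

Answer: 4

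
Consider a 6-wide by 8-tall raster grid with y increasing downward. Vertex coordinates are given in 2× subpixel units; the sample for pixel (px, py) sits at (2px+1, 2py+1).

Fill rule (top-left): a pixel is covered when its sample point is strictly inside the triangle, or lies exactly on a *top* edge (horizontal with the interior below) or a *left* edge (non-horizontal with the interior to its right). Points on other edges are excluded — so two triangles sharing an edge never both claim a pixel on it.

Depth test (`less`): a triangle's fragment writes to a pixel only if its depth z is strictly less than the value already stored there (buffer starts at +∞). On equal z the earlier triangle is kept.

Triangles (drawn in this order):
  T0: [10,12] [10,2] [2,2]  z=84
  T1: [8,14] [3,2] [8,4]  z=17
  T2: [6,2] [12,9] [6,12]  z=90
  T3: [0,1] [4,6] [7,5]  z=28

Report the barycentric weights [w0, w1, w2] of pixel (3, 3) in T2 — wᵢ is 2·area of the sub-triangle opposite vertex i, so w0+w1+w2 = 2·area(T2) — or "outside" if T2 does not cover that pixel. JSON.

T0:
  2·area = 80  (B↔C swapped to make it positive)
  edge (10, 12)→(2, 2): d=(-8,-10) top-left  bias=+0
  edge (2, 2)→(10, 2): d=(8,0) top-left  bias=+0
  edge (10, 2)→(10, 12): d=(0,10) right/bottom  bias=-1
    (1,1)@(3, 3): e=[2,8,70] → █
    (2,1)@(5, 3): e=[22,8,50] → █
    (3,1)@(7, 3): e=[42,8,30] → █
    (4,1)@(9, 3): e=[62,8,10] → █
    (5,1)@(11, 3): e=[82,8,-10] → ·
    (1,2)@(3, 5): e=[-14,24,70] → ·
    (2,2)@(5, 5): e=[6,24,50] → █
    (5,2)@(11, 5): e=[66,24,-10] → ·
    (2,3)@(5, 7): e=[-10,40,50] → ·
    (3,3)@(7, 7): e=[10,40,30] → █
    (5,3)@(11, 7): e=[50,40,-10] → ·
    (3,4)@(7, 9): e=[-6,56,30] → ·
  covered (10 px):
    · · · · · ·
    · █ █ █ █ ·
    · · █ █ █ ·
    · · · █ █ ·
    · · · · █ ·
    · · · · · ·
    · · · · · ·
    · · · · · ·
T1:
  2·area = 50
  edge (8, 14)→(3, 2): d=(-5,-12) top-left  bias=+0
  edge (3, 2)→(8, 4): d=(5,2) right/bottom  bias=-1
  edge (8, 4)→(8, 14): d=(0,10) right/bottom  bias=-1
    (2,1)@(5, 3): e=[19,1,30] → █
    (3,1)@(7, 3): e=[43,-3,10] → ·
    (2,2)@(5, 5): e=[9,11,30] → █
    (3,2)@(7, 5): e=[33,7,10] → █
    (4,2)@(9, 5): e=[57,3,-10] → ·
    (2,3)@(5, 7): e=[-1,21,30] → ·
    (3,3)@(7, 7): e=[23,17,10] → █
    (4,3)@(9, 7): e=[47,13,-10] → ·
    (3,4)@(7, 9): e=[13,27,10] → █
    (4,4)@(9, 9): e=[37,23,-10] → ·
    (3,5)@(7, 11): e=[3,37,10] → █
    (4,5)@(9, 11): e=[27,33,-10] → ·
  covered (6 px):
    · · · · · ·
    · · █ · · ·
    · · █ █ · ·
    · · · █ · ·
    · · · █ · ·
    · · · █ · ·
    · · · · · ·
    · · · · · ·
T2:
  2·area = 60
  edge (6, 2)→(12, 9): d=(6,7) right/bottom  bias=-1
  edge (12, 9)→(6, 12): d=(-6,3) right/bottom  bias=-1
  edge (6, 12)→(6, 2): d=(0,-10) top-left  bias=+0
    (3,2)@(7, 5): e=[11,39,10] → █
    (4,2)@(9, 5): e=[-3,33,30] → ·
    (3,3)@(7, 7): e=[23,27,10] → █
    (4,3)@(9, 7): e=[9,21,30] → █
    (5,3)@(11, 7): e=[-5,15,50] → ·
    (3,4)@(7, 9): e=[35,15,10] → █
    (5,4)@(11, 9): e=[7,3,50] → █
    (3,5)@(7, 11): e=[47,3,10] → █
    (4,5)@(9, 11): e=[33,-3,30] → ·
    (5,5)@(11, 11): e=[19,-9,50] → ·
    (3,6)@(7, 13): e=[59,-9,10] → ·
  covered (7 px):
    · · · · · ·
    · · · · · ·
    · · · █ · ·
    · · · █ █ ·
    · · · █ █ █
    · · · █ · ·
    · · · · · ·
    · · · · · ·
T3:
  2·area = 19  (B↔C swapped to make it positive)
  edge (0, 1)→(7, 5): d=(7,4) right/bottom  bias=-1
  edge (7, 5)→(4, 6): d=(-3,1) right/bottom  bias=-1
  edge (4, 6)→(0, 1): d=(-4,-5) top-left  bias=+0
    (1,1)@(3, 3): e=[2,10,7] → █
    (2,1)@(5, 3): e=[-6,8,17] → ·
    (1,2)@(3, 5): e=[16,4,-1] → ·
    (2,2)@(5, 5): e=[8,2,9] → █
    (3,2)@(7, 5): e=[0,0,19] → ·  [on edge]
    (0,3)@(1, 7): e=[38,0,-19] → ·  [on edge]
    (2,3)@(5, 7): e=[22,-4,1] → ·
  covered (2 px):
    · · · · · ·
    · █ · · · ·
    · · █ · · ·
    · · · · · ·
    · · · · · ·
    · · · · · ·
    · · · · · ·
    · · · · · ·

Result: [27,10,23]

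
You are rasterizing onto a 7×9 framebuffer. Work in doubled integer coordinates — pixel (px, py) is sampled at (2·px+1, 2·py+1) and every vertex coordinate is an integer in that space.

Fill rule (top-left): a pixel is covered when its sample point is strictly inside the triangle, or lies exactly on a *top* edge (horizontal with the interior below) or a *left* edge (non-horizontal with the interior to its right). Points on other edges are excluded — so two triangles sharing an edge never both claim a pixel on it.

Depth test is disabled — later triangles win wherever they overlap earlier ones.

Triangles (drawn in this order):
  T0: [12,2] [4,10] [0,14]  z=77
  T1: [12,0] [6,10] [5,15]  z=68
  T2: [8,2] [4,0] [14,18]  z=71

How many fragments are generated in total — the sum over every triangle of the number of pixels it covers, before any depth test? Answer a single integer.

T0:
  degenerate (2·area = 0) — covers nothing
T1:
  2·area = 20  (B↔C swapped to make it positive)
  edge (12, 0)→(5, 15): d=(-7,15) right/bottom  bias=-1
  edge (5, 15)→(6, 10): d=(1,-5) top-left  bias=+0
  edge (6, 10)→(12, 0): d=(6,-10) top-left  bias=+0
    (3,2)@(7, 5): e=[40,0,-20] → ·  [on edge]
    (4,2)@(9, 5): e=[10,10,0] → #  [on edge]
    (5,2)@(11, 5): e=[-20,20,20] → ·
    (4,3)@(9, 7): e=[-4,12,12] → ·
    (3,4)@(7, 9): e=[12,4,4] → #
    (4,4)@(9, 9): e=[-18,14,24] → ·
    (3,5)@(7, 11): e=[-2,6,16] → ·
    (1,7)@(3, 15): e=[30,-10,0] → ·  [on edge]
    (2,7)@(5, 15): e=[0,0,20] → ·  [on edge]
  covered (2 px):
    · · · · · · ·
    · · · · · · ·
    · · · · # · ·
    · · · · · · ·
    · · · # · · ·
    · · · · · · ·
    · · · · · · ·
    · · · · · · ·
    · · · · · · ·
T2:
  2·area = 52  (B↔C swapped to make it positive)
  edge (8, 2)→(14, 18): d=(6,16) right/bottom  bias=-1
  edge (14, 18)→(4, 0): d=(-10,-18) top-left  bias=+0
  edge (4, 0)→(8, 2): d=(4,2) right/bottom  bias=-1
    (2,0)@(5, 1): e=[42,8,2] → #
    (3,0)@(7, 1): e=[10,44,-2] → ·
    (2,1)@(5, 3): e=[54,-12,10] → ·
    (3,1)@(7, 3): e=[22,24,6] → #
    (4,1)@(9, 3): e=[-10,60,2] → ·
    (3,2)@(7, 5): e=[34,4,14] → #
    (4,2)@(9, 5): e=[2,40,10] → #
    (5,2)@(11, 5): e=[-30,76,6] → ·
    (3,3)@(7, 7): e=[46,-16,22] → ·
    (4,3)@(9, 7): e=[14,20,18] → #
    (5,3)@(11, 7): e=[-18,56,14] → ·
    (4,4)@(9, 9): e=[26,0,26] → #  [on edge]
  covered (7 px):
    · · # · · · ·
    · · · # · · ·
    · · · # # · ·
    · · · · # · ·
    · · · · # · ·
    · · · · · # ·
    · · · · · · ·
    · · · · · · ·
    · · · · · · ·

Final: 9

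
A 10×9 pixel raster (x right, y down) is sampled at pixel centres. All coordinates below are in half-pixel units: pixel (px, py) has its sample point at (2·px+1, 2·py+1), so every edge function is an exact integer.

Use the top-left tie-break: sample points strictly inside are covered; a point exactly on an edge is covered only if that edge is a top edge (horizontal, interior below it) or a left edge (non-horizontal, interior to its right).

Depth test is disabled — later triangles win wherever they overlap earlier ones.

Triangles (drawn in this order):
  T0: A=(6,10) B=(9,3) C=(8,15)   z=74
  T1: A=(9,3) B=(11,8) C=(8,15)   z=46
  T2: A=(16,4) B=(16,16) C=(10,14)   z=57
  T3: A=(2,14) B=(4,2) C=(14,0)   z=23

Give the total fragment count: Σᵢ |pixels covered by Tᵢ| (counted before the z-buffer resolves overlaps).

T0:
  2·area = 29
  edge (6, 10)→(9, 3): d=(3,-7) top-left  bias=+0
  edge (9, 3)→(8, 15): d=(-1,12) right/bottom  bias=-1
  edge (8, 15)→(6, 10): d=(-2,-5) top-left  bias=+0
    (4,1)@(9, 3): e=[0,0,29] → ·  [on edge]
    (3,4)@(7, 9): e=[4,18,7] → █
    (4,4)@(9, 9): e=[18,-6,17] → ·
    (3,5)@(7, 11): e=[10,16,3] → █
    (4,5)@(9, 11): e=[24,-8,13] → ·
    (3,6)@(7, 13): e=[16,14,-1] → ·
    (1,8)@(3, 17): e=[0,58,-29] → ·  [on edge]
  covered (2 px):
    · · · · · · · · · ·
    · · · · · · · · · ·
    · · · · · · · · · ·
    · · · · · · · · · ·
    · · · █ · · · · · ·
    · · · █ · · · · · ·
    · · · · · · · · · ·
    · · · · · · · · · ·
    · · · · · · · · · ·
T1:
  2·area = 29
  edge (9, 3)→(11, 8): d=(2,5) right/bottom  bias=-1
  edge (11, 8)→(8, 15): d=(-3,7) right/bottom  bias=-1
  edge (8, 15)→(9, 3): d=(1,-12) top-left  bias=+0
    (4,1)@(9, 3): e=[0,29,0] → ·  [on edge]
    (4,2)@(9, 5): e=[4,23,2] → █
    (5,2)@(11, 5): e=[-6,9,26] → ·
    (4,3)@(9, 7): e=[8,17,4] → █
    (5,3)@(11, 7): e=[-2,3,28] → ·
    (4,4)@(9, 9): e=[12,11,6] → █
    (5,4)@(11, 9): e=[2,-3,30] → ·
    (4,5)@(9, 11): e=[16,5,8] → █
    (5,5)@(11, 11): e=[6,-9,32] → ·
    (4,6)@(9, 13): e=[20,-1,10] → ·
    (6,6)@(13, 13): e=[0,-29,58] → ·  [on edge]
  covered (4 px):
    · · · · · · · · · ·
    · · · · · · · · · ·
    · · · · █ · · · · ·
    · · · · █ · · · · ·
    · · · · █ · · · · ·
    · · · · █ · · · · ·
    · · · · · · · · · ·
    · · · · · · · · · ·
    · · · · · · · · · ·
T2:
  2·area = 72
  edge (16, 4)→(16, 16): d=(0,12) right/bottom  bias=-1
  edge (16, 16)→(10, 14): d=(-6,-2) top-left  bias=+0
  edge (10, 14)→(16, 4): d=(6,-10) top-left  bias=+0
    (7,3)@(15, 7): e=[12,52,8] → █
    (8,3)@(17, 7): e=[-12,56,28] → ·
    (6,4)@(13, 9): e=[36,36,0] → █  [on edge]
    (8,4)@(17, 9): e=[-12,44,40] → ·
    (0,5)@(1, 11): e=[180,0,-108] → ·  [on edge]
    (6,5)@(13, 11): e=[36,24,12] → █
    (8,5)@(17, 11): e=[-12,32,52] → ·
    (3,6)@(7, 13): e=[108,0,-36] → ·  [on edge]
    (5,6)@(11, 13): e=[60,8,4] → █
    (8,6)@(17, 13): e=[-12,20,64] → ·
    (5,7)@(11, 15): e=[60,-4,16] → ·
    (6,7)@(13, 15): e=[36,0,36] → █  [on edge]
    (9,8)@(19, 17): e=[-36,0,108] → ·  [on edge]
  covered (10 px):
    · · · · · · · · · ·
    · · · · · · · · · ·
    · · · · · · · · · ·
    · · · · · · · █ · ·
    · · · · · · █ █ · ·
    · · · · · · █ █ · ·
    · · · · · █ █ █ · ·
    · · · · · · █ █ · ·
    · · · · · · · · · ·
T3:
  2·area = 116
  edge (2, 14)→(4, 2): d=(2,-12) top-left  bias=+0
  edge (4, 2)→(14, 0): d=(10,-2) top-left  bias=+0
  edge (14, 0)→(2, 14): d=(-12,14) right/bottom  bias=-1
    (4,0)@(9, 1): e=[58,0,58] → █  [on edge]
    (5,0)@(11, 1): e=[82,4,30] → █
    (6,0)@(13, 1): e=[106,8,2] → █
    (7,0)@(15, 1): e=[130,12,-26] → ·
    (2,1)@(5, 3): e=[14,12,90] → █
    (3,1)@(7, 3): e=[38,16,62] → █
    (6,1)@(13, 3): e=[110,28,-22] → ·
    (2,2)@(5, 5): e=[18,32,66] → █
    (5,2)@(11, 5): e=[90,44,-18] → ·
    (2,3)@(5, 7): e=[22,52,42] → █
    (4,3)@(9, 7): e=[70,60,-14] → ·
    (1,4)@(3, 9): e=[2,68,46] → █
  covered (15 px):
    · · · · █ █ █ · · ·
    · · █ █ █ █ · · · ·
    · · █ █ █ · · · · ·
    · · █ █ · · · · · ·
    · █ █ · · · · · · ·
    · █ · · · · · · · ·
    · · · · · · · · · ·
    · · · · · · · · · ·
    · · · · · · · · · ·

Result: 31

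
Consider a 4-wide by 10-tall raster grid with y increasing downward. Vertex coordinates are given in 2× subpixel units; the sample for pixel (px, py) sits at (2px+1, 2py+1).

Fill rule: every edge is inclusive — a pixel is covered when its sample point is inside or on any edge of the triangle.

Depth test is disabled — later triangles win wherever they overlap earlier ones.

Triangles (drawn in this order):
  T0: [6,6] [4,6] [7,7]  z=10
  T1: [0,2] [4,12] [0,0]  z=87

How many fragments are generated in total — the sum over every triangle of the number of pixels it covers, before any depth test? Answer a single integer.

T0:
  2·area = 2  (B↔C swapped to make it positive)
  edge (6, 6)→(7, 7): d=(1,1) inclusive
  edge (7, 7)→(4, 6): d=(-3,-1) inclusive
  edge (4, 6)→(6, 6): d=(2,0) inclusive
    (0,0)@(1, 1): e=[0,12,-10] → ·  [on edge]
    (1,1)@(3, 3): e=[0,8,-6] → ·  [on edge]
    (0,2)@(1, 5): e=[4,0,-2] → ·  [on edge]
    (2,2)@(5, 5): e=[0,4,-2] → ·  [on edge]
    (3,3)@(7, 7): e=[0,0,2] → #  [on edge]
    (3,4)@(7, 9): e=[2,-6,6] → ·
  covered (1 px):
    · · · ·
    · · · ·
    · · · ·
    · · · #
    · · · ·
    · · · ·
    · · · ·
    · · · ·
    · · · ·
    · · · ·
T1:
  2·area = 8  (B↔C swapped to make it positive)
  edge (0, 2)→(0, 0): d=(0,-2) inclusive
  edge (0, 0)→(4, 12): d=(4,12) inclusive
  edge (4, 12)→(0, 2): d=(-4,-10) inclusive
    (0,1)@(1, 3): e=[2,0,6] → #  [on edge]
    (1,1)@(3, 3): e=[6,-24,26] → ·
    (0,2)@(1, 5): e=[2,8,-2] → ·
    (1,4)@(3, 9): e=[6,0,2] → #  [on edge]
    (2,4)@(5, 9): e=[10,-24,22] → ·
    (1,5)@(3, 11): e=[6,8,-6] → ·
    (2,7)@(5, 15): e=[10,0,-2] → ·  [on edge]
  covered (2 px):
    · · · ·
    # · · ·
    · · · ·
    · · · ·
    · # · ·
    · · · ·
    · · · ·
    · · · ·
    · · · ·
    · · · ·

Answer: 3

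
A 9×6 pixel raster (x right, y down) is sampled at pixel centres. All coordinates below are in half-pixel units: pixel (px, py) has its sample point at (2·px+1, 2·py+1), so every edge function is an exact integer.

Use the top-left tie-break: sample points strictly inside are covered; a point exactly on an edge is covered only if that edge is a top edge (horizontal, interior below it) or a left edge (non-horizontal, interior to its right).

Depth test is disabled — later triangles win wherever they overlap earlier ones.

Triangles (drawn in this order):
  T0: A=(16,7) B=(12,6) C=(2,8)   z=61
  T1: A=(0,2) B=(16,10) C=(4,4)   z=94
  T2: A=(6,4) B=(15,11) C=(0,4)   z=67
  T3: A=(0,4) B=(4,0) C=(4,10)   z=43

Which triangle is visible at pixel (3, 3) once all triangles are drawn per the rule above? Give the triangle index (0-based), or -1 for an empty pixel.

T0:
  2·area = 18  (B↔C swapped to make it positive)
  edge (16, 7)→(2, 8): d=(-14,1) right/bottom  bias=-1
  edge (2, 8)→(12, 6): d=(10,-2) top-left  bias=+0
  edge (12, 6)→(16, 7): d=(4,1) right/bottom  bias=-1
    (8,2)@(17, 5): e=[27,0,-9] → .  [on edge]
    (3,3)@(7, 7): e=[9,0,9] → X  [on edge]
    (4,3)@(9, 7): e=[7,4,7] → X
    (5,3)@(11, 7): e=[5,8,5] → X
    (6,3)@(13, 7): e=[3,12,3] → X
    (7,3)@(15, 7): e=[1,16,1] → X
    (8,3)@(17, 7): e=[-1,20,-1] → .
    (3,4)@(7, 9): e=[-19,20,17] → .
    (4,4)@(9, 9): e=[-21,24,15] → .
    (5,4)@(11, 9): e=[-23,28,13] → .
    (6,4)@(13, 9): e=[-25,32,11] → .
    (7,4)@(15, 9): e=[-27,36,9] → .
  covered (5 px):
    . . . . . . . . .
    . . . . . . . . .
    . . . . . . . . .
    . . . X X X X X .
    . . . . . . . . .
    . . . . . . . . .
T1:
  degenerate (2·area = 0) — covers nothing
T2:
  2·area = 42
  edge (6, 4)→(15, 11): d=(9,7) right/bottom  bias=-1
  edge (15, 11)→(0, 4): d=(-15,-7) top-left  bias=+0
  edge (0, 4)→(6, 4): d=(6,0) top-left  bias=+0
    (1,2)@(3, 5): e=[30,6,6] → X
    (2,2)@(5, 5): e=[16,20,6] → X
    (3,2)@(7, 5): e=[2,34,6] → X
    (4,2)@(9, 5): e=[-12,48,6] → .
    (1,3)@(3, 7): e=[48,-24,18] → .
    (2,3)@(5, 7): e=[34,-10,18] → .
    (3,3)@(7, 7): e=[20,4,18] → X
    (4,3)@(9, 7): e=[6,18,18] → X
    (5,3)@(11, 7): e=[-8,32,18] → .
    (3,4)@(7, 9): e=[38,-26,30] → .
    (4,4)@(9, 9): e=[24,-12,30] → .
    (5,4)@(11, 9): e=[10,2,30] → X
    (7,5)@(15, 11): e=[0,0,42] → .  [on edge]
  covered (6 px):
    . . . . . . . . .
    . . . . . . . . .
    . X X X . . . . .
    . . . X X . . . .
    . . . . . X . . .
    . . . . . . . . .
T3:
  2·area = 40
  edge (0, 4)→(4, 0): d=(4,-4) top-left  bias=+0
  edge (4, 0)→(4, 10): d=(0,10) right/bottom  bias=-1
  edge (4, 10)→(0, 4): d=(-4,-6) top-left  bias=+0
    (1,0)@(3, 1): e=[0,10,30] → X  [on edge]
    (2,0)@(5, 1): e=[8,-10,42] → .
    (0,1)@(1, 3): e=[0,30,10] → X  [on edge]
    (2,1)@(5, 3): e=[16,-10,34] → .
    (0,2)@(1, 5): e=[8,30,2] → X
    (2,2)@(5, 5): e=[24,-10,26] → .
    (0,3)@(1, 7): e=[16,30,-6] → .
    (1,3)@(3, 7): e=[24,10,6] → X
    (2,3)@(5, 7): e=[32,-10,18] → .
    (1,4)@(3, 9): e=[32,10,-2] → .
  covered (6 px):
    . X . . . . . . .
    X X . . . . . . .
    X X . . . . . . .
    . X . . . . . . .
    . . . . . . . . .
    . . . . . . . . .

Z-buffer (winner per pixel, '.' = empty):
  . 3 . . . . . . .
  3 3 . . . . . . .
  3 3 2 2 . . . . .
  . 3 . 2 2 0 0 0 .
  . . . . . 2 . . .
  . . . . . . . . .

Result: 2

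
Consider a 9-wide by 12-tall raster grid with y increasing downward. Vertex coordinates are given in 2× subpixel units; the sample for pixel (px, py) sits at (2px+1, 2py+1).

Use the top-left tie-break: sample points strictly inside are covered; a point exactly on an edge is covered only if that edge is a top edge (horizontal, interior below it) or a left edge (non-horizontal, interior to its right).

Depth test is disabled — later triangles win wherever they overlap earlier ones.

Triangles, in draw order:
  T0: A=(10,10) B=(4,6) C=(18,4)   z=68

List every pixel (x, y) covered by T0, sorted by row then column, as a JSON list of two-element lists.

T0:
  2·area = 68
  edge (10, 10)→(4, 6): d=(-6,-4) top-left  bias=+0
  edge (4, 6)→(18, 4): d=(14,-2) top-left  bias=+0
  edge (18, 4)→(10, 10): d=(-8,6) right/bottom  bias=-1
    (5,2)@(11, 5): e=[34,0,34] → █  [on edge]
    (6,2)@(13, 5): e=[42,4,22] → █
    (7,2)@(15, 5): e=[50,8,10] → █
    (8,2)@(17, 5): e=[58,12,-2] → ·
    (3,3)@(7, 7): e=[6,20,42] → █
    (4,3)@(9, 7): e=[14,24,30] → █
    (7,3)@(15, 7): e=[38,36,-6] → ·
    (3,4)@(7, 9): e=[-6,48,26] → ·
    (4,4)@(9, 9): e=[2,52,14] → █
    (6,4)@(13, 9): e=[18,60,-10] → ·
    (4,5)@(9, 11): e=[-10,80,-2] → ·
    (5,5)@(11, 11): e=[-2,84,-14] → ·
  covered (9 px):
    · · · · · · · · ·
    · · · · · · · · ·
    · · · · · █ █ █ ·
    · · · █ █ █ █ · ·
    · · · · █ █ · · ·
    · · · · · · · · ·
    · · · · · · · · ·
    · · · · · · · · ·
    · · · · · · · · ·
    · · · · · · · · ·
    · · · · · · · · ·
    · · · · · · · · ·

Result: [[5,2],[6,2],[7,2],[3,3],[4,3],[5,3],[6,3],[4,4],[5,4]]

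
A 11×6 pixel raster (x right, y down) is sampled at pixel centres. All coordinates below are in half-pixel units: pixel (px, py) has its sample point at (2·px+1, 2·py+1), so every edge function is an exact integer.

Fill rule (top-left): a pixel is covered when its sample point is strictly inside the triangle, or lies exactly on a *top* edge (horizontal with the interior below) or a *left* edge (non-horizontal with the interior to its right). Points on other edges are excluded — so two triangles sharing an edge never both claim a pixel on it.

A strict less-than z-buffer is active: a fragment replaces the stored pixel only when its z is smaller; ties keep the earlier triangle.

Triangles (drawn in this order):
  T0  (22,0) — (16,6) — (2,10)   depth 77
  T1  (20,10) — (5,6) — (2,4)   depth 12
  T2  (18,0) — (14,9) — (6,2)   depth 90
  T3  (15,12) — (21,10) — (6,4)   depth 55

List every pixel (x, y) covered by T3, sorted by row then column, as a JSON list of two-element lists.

T0:
  2·area = 60
  edge (22, 0)→(16, 6): d=(-6,6) right/bottom  bias=-1
  edge (16, 6)→(2, 10): d=(-14,4) right/bottom  bias=-1
  edge (2, 10)→(22, 0): d=(20,-10) top-left  bias=+0
    (10,0)@(21, 1): e=[0,50,10] → .  [on edge]
    (8,1)@(17, 3): e=[12,38,10] → X
    (9,1)@(19, 3): e=[0,30,30] → .  [on edge]
    (6,2)@(13, 5): e=[24,26,10] → X
    (7,2)@(15, 5): e=[12,18,30] → X
    (8,2)@(17, 5): e=[0,10,50] → .  [on edge]
    (4,3)@(9, 7): e=[36,14,10] → X
    (5,3)@(11, 7): e=[24,6,30] → X
    (6,3)@(13, 7): e=[12,-2,50] → .
    (7,3)@(15, 7): e=[0,-10,70] → .  [on edge]
    (2,4)@(5, 9): e=[48,2,10] → X
    (3,4)@(7, 9): e=[36,-6,30] → .
    (6,4)@(13, 9): e=[0,-30,90] → .  [on edge]
    (5,5)@(11, 11): e=[0,-50,110] → .  [on edge]
  covered (6 px):
    . . . . . . . . . . .
    . . . . . . . . X . .
    . . . . . . X X . . .
    . . . . X X . . . . .
    . . X . . . . . . . .
    . . . . . . . . . . .
T1:
  2·area = 18
  edge (20, 10)→(5, 6): d=(-15,-4) top-left  bias=+0
  edge (5, 6)→(2, 4): d=(-3,-2) top-left  bias=+0
  edge (2, 4)→(20, 10): d=(18,6) right/bottom  bias=-1
    (2,2)@(5, 5): e=[15,3,0] → .  [on edge]
    (4,3)@(9, 7): e=[1,5,12] → X
    (5,3)@(11, 7): e=[9,9,0] → .  [on edge]
    (4,4)@(9, 9): e=[-29,-1,48] → .
    (8,4)@(17, 9): e=[3,15,0] → .  [on edge]
  covered (1 px):
    . . . . . . . . . . .
    . . . . . . . . . . .
    . . . . . . . . . . .
    . . . . X . . . . . .
    . . . . . . . . . . .
    . . . . . . . . . . .
T2:
  2·area = 100
  edge (18, 0)→(14, 9): d=(-4,9) right/bottom  bias=-1
  edge (14, 9)→(6, 2): d=(-8,-7) top-left  bias=+0
  edge (6, 2)→(18, 0): d=(12,-2) top-left  bias=+0
    (6,0)@(13, 1): e=[41,57,2] → X
    (7,0)@(15, 1): e=[23,71,6] → X
    (8,0)@(17, 1): e=[5,85,10] → X
    (9,0)@(19, 1): e=[-13,99,14] → .
    (4,1)@(9, 3): e=[69,13,18] → X
    (5,1)@(11, 3): e=[51,27,22] → X
    (8,1)@(17, 3): e=[-3,69,34] → .
    (4,2)@(9, 5): e=[61,-3,42] → .
    (5,2)@(11, 5): e=[43,11,46] → X
    (8,2)@(17, 5): e=[-11,53,58] → .
    (5,3)@(11, 7): e=[35,-5,70] → .
    (6,3)@(13, 7): e=[17,9,74] → X
  covered (11 px):
    . . . . . . X X X . .
    . . . . X X X X . . .
    . . . . . X X X . . .
    . . . . . . X . . . .
    . . . . . . . . . . .
    . . . . . . . . . . .
T3:
  2·area = 66  (B↔C swapped to make it positive)
  edge (15, 12)→(6, 4): d=(-9,-8) top-left  bias=+0
  edge (6, 4)→(21, 10): d=(15,6) right/bottom  bias=-1
  edge (21, 10)→(15, 12): d=(-6,2) right/bottom  bias=-1
    (5,3)@(11, 7): e=[13,15,38] → X
    (6,3)@(13, 7): e=[29,3,34] → X
    (7,3)@(15, 7): e=[45,-9,30] → .
    (5,4)@(11, 9): e=[-5,45,26] → .
    (6,4)@(13, 9): e=[11,33,22] → X
    (7,4)@(15, 9): e=[27,21,18] → X
    (8,4)@(17, 9): e=[43,9,14] → X
    (9,4)@(19, 9): e=[59,-3,10] → .
    (6,5)@(13, 11): e=[-7,63,10] → .
    (7,5)@(15, 11): e=[9,51,6] → X
    (9,5)@(19, 11): e=[41,27,-2] → .
  covered (7 px):
    . . . . . . . . . . .
    . . . . . . . . . . .
    . . . . . . . . . . .
    . . . . . X X . . . .
    . . . . . . X X X . .
    . . . . . . . X X . .

Final: [[5,3],[6,3],[6,4],[7,4],[8,4],[7,5],[8,5]]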